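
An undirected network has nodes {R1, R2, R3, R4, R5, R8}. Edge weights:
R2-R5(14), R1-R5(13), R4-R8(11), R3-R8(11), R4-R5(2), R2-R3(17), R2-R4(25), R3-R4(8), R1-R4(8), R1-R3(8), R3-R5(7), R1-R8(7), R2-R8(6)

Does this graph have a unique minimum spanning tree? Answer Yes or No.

No

Sort edges by weight, then run Kruskal:
R4-R5 (2): add. Components now {R4,R5} {R2} {R1} {R8} {R3}
R2-R8 (6): add. Components now {R4,R5} {R2,R8} {R1} {R3}
R1-R8 (7): add. Components now {R4,R5} {R1,R2,R8} {R3}
R3-R5 (7): add. Components now {R3,R4,R5} {R1,R2,R8}
R1-R3 (8): add. Components now {R1,R2,R3,R4,R5,R8}
Non-tree edge R1-R4 has weight 8, equal to the heaviest edge on its tree cycle — swapping gives another MST of the same weight. Not unique.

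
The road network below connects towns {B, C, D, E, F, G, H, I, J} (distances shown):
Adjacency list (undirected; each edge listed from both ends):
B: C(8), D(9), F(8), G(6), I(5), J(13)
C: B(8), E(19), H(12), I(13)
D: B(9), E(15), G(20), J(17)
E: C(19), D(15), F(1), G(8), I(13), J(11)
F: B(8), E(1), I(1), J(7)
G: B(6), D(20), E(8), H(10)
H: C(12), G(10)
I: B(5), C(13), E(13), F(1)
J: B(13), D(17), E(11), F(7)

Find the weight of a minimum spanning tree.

47

Kruskal's algorithm — process edges by increasing weight (ties by edge label):
E-F (1): add — endpoints in different components.
F-I (1): add — endpoints in different components.
B-I (5): add — endpoints in different components.
B-G (6): add — endpoints in different components.
F-J (7): add — endpoints in different components.
B-C (8): add — endpoints in different components.
B-F (8): skip — B and F already connected.
E-G (8): skip — E and G already connected.
B-D (9): add — endpoints in different components.
G-H (10): add — endpoints in different components.
MST edges: E-F, F-I, B-I, B-G, F-J, B-C, B-D, G-H; total weight 1+1+5+6+7+8+9+10 = 47.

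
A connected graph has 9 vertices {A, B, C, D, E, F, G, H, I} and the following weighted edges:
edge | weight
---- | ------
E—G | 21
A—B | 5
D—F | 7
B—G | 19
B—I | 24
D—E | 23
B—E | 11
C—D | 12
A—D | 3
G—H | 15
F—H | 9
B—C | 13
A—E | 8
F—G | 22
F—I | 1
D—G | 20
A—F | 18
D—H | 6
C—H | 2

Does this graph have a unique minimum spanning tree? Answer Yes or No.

Yes

Sort edges by weight, then run Kruskal:
F—I (1): add — endpoints in different components.
C—H (2): add — endpoints in different components.
A—D (3): add — endpoints in different components.
A—B (5): add — endpoints in different components.
D—H (6): add — endpoints in different components.
D—F (7): add — endpoints in different components.
A—E (8): add — endpoints in different components.
F—H (9): skip — F and H already connected.
B—E (11): skip — B and E already connected.
C—D (12): skip — C and D already connected.
B—C (13): skip — B and C already connected.
G—H (15): add — endpoints in different components.
Every non-tree edge has weight strictly greater than the heaviest edge on the tree path between its endpoints, so the MST is unique.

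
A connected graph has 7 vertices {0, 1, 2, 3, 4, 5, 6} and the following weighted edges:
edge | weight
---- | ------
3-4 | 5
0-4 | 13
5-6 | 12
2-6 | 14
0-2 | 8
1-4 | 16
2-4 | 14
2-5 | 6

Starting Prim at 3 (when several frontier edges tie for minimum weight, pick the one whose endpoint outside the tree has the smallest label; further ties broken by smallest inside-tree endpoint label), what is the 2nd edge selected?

Prim's algorithm from 3:
Step 1: cheapest edge leaving the tree is 3-4 (5); add 4.
Step 2: cheapest edge leaving the tree is 0-4 (13); add 0.
Step 3: cheapest edge leaving the tree is 0-2 (8); add 2.
Step 4: cheapest edge leaving the tree is 2-5 (6); add 5.
Step 5: cheapest edge leaving the tree is 5-6 (12); add 6.
Step 6: cheapest edge leaving the tree is 1-4 (16); add 1.
The 2nd edge added is 0-4.

0-4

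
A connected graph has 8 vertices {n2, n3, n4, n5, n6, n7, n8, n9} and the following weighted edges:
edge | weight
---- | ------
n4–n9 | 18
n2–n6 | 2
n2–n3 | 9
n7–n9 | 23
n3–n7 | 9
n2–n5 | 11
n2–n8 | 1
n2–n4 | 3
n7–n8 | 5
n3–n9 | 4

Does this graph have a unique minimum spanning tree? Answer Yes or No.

No

Sort edges by weight, then run Kruskal:
n2–n8 (1): add — endpoints in different components.
n2–n6 (2): add — endpoints in different components.
n2–n4 (3): add — endpoints in different components.
n3–n9 (4): add — endpoints in different components.
n7–n8 (5): add — endpoints in different components.
n2–n3 (9): add — endpoints in different components.
n3–n7 (9): skip — n3 and n7 already connected.
n2–n5 (11): add — endpoints in different components.
Non-tree edge n3–n7 has weight 9, equal to the heaviest edge on its tree cycle — swapping gives another MST of the same weight. Not unique.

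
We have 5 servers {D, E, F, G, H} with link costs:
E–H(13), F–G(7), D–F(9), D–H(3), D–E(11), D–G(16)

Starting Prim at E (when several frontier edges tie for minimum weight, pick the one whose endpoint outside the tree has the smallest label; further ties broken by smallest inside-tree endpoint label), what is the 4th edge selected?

Grow the tree from E using Prim:
Step 1: frontier [D–E 11, E–H 13] → take D–E (11); add D.
Step 2: frontier [D–H 3, D–F 9, D–G 16, E–H 13] → take D–H (3); add H.
Step 3: frontier [D–F 9, D–G 16] → take D–F (9); add F.
Step 4: frontier [D–G 16, F–G 7] → take F–G (7); add G.
The 4th edge added is F–G.

F-G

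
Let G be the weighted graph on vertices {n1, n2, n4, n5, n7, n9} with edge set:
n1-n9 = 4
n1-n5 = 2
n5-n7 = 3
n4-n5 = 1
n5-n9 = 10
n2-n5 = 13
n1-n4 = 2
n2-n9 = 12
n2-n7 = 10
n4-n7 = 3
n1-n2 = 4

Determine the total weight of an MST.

Prim's algorithm from n5:
Step 1: frontier [n4-n5 1, n1-n5 2, n5-n7 3, n5-n9 10, n2-n5 13] → take n4-n5 (1); add n4.
Step 2: frontier [n1-n4 2, n4-n7 3, n1-n5 2, n5-n7 3, n5-n9 10, n2-n5 13] → take n1-n4 (2); add n1.
Step 3: frontier [n1-n2 4, n1-n9 4, n4-n7 3, n5-n7 3, n5-n9 10, n2-n5 13] → take n4-n7 (3); add n7.
Step 4: frontier [n1-n2 4, n1-n9 4, n5-n9 10, n2-n5 13, n2-n7 10] → take n1-n2 (4); add n2.
Step 5: frontier [n1-n9 4, n2-n9 12, n5-n9 10] → take n1-n9 (4); add n9.
MST edges: n4-n5, n1-n4, n4-n7, n1-n2, n1-n9; total weight 1+2+3+4+4 = 14.

14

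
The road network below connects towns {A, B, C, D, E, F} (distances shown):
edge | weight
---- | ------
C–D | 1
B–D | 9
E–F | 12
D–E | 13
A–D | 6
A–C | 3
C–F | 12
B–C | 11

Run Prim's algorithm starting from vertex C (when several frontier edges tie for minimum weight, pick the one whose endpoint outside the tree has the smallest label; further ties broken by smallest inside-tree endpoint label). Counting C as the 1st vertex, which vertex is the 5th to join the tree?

F

Prim, starting at C.
Step 1: cheapest edge leaving the tree is C–D (1); add D.
Step 2: cheapest edge leaving the tree is A–C (3); add A.
Step 3: cheapest edge leaving the tree is B–D (9); add B.
Step 4: cheapest edge leaving the tree is C–F (12); add F.
Step 5: cheapest edge leaving the tree is E–F (12); add E.
Vertex order: C, D, A, B, F, E. The 5th vertex is F.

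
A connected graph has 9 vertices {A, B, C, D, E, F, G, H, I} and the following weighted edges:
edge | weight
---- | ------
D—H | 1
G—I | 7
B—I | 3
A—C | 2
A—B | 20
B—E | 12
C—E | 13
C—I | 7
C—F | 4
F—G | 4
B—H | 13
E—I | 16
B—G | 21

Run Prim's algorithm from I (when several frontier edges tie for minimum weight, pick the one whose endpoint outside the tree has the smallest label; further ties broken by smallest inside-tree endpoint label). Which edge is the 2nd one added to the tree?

Prim, starting at I.
Step 1: cheapest edge leaving the tree is B—I (3); add B.
Step 2: cheapest edge leaving the tree is C—I (7); add C.
Step 3: cheapest edge leaving the tree is A—C (2); add A.
Step 4: cheapest edge leaving the tree is C—F (4); add F.
Step 5: cheapest edge leaving the tree is F—G (4); add G.
Step 6: cheapest edge leaving the tree is B—E (12); add E.
Step 7: cheapest edge leaving the tree is B—H (13); add H.
Step 8: cheapest edge leaving the tree is D—H (1); add D.
The 2nd edge added is C—I.

C-I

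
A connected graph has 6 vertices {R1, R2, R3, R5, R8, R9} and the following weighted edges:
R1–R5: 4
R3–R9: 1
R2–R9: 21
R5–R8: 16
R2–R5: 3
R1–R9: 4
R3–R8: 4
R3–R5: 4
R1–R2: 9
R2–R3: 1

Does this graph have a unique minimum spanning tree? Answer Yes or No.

Sort edges by weight, then run Kruskal:
R2–R3 (1): add — endpoints in different components.
R3–R9 (1): add — endpoints in different components.
R2–R5 (3): add — endpoints in different components.
R1–R5 (4): add — endpoints in different components.
R1–R9 (4): skip — R1 and R9 already connected.
R3–R5 (4): skip — R3 and R5 already connected.
R3–R8 (4): add — endpoints in different components.
Non-tree edge R1–R9 has weight 4, equal to the heaviest edge on its tree cycle — swapping gives another MST of the same weight. Not unique.

No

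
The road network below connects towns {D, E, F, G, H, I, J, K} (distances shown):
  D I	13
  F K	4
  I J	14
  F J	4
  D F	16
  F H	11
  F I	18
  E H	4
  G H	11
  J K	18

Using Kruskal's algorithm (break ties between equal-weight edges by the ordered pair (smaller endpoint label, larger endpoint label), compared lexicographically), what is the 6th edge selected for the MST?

D-I

Kruskal: consider edges lightest-first.
E H (4): add — endpoints in different components.
F J (4): add — endpoints in different components.
F K (4): add — endpoints in different components.
F H (11): add — endpoints in different components.
G H (11): add — endpoints in different components.
D I (13): add — endpoints in different components.
I J (14): add — endpoints in different components.
The 6th edge added is D I.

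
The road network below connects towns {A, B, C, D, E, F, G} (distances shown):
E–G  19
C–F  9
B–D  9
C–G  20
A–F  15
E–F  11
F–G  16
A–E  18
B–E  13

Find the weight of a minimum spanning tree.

73

Kruskal: consider edges lightest-first.
B–D (9): add — endpoints in different components.
C–F (9): add — endpoints in different components.
E–F (11): add — endpoints in different components.
B–E (13): add — endpoints in different components.
A–F (15): add — endpoints in different components.
F–G (16): add — endpoints in different components.
MST edges: B–D, C–F, E–F, B–E, A–F, F–G; total weight 9+9+11+13+15+16 = 73.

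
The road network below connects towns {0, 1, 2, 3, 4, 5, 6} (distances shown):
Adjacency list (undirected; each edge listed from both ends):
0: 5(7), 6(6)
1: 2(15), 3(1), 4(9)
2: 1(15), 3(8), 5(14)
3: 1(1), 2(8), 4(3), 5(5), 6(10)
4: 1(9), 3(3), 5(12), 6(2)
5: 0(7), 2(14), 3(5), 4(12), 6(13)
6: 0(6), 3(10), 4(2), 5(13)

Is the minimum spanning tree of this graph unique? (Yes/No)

Kruskal: consider edges lightest-first.
1–3 (1): add. Components now {0} {1,3} {2} {4} {5} {6}
4–6 (2): add. Components now {0} {1,3} {2} {4,6} {5}
3–4 (3): add. Components now {0} {1,3,4,6} {2} {5}
3–5 (5): add. Components now {0} {1,3,4,5,6} {2}
0–6 (6): add. Components now {0,1,3,4,5,6} {2}
0–5 (7): skip — 0 and 5 already connected.
2–3 (8): add. Components now {0,1,2,3,4,5,6}
Every non-tree edge has weight strictly greater than the heaviest edge on the tree path between its endpoints, so the MST is unique.

Yes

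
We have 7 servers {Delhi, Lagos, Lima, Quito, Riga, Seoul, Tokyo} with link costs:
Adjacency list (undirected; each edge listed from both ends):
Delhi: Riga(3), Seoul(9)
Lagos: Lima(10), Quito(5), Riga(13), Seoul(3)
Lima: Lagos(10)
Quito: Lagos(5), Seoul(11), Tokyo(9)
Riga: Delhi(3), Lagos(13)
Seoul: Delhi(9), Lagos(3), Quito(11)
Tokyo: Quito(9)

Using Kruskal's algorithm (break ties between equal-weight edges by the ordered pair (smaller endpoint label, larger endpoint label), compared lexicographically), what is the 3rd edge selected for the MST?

Lagos-Quito

Kruskal's algorithm — process edges by increasing weight (ties by edge label):
Delhi–Riga (3): add — endpoints in different components.
Lagos–Seoul (3): add — endpoints in different components.
Lagos–Quito (5): add — endpoints in different components.
Delhi–Seoul (9): add — endpoints in different components.
Quito–Tokyo (9): add — endpoints in different components.
Lagos–Lima (10): add — endpoints in different components.
The 3rd edge added is Lagos–Quito.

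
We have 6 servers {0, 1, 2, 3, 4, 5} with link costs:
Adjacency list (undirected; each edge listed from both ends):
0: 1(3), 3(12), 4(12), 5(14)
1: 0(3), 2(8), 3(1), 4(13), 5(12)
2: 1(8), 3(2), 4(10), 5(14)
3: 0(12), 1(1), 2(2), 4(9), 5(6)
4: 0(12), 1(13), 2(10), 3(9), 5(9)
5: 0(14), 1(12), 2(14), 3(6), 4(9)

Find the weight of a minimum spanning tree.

21

Kruskal's algorithm — process edges by increasing weight (ties by edge label):
1–3 (1): add — endpoints in different components.
2–3 (2): add — endpoints in different components.
0–1 (3): add — endpoints in different components.
3–5 (6): add — endpoints in different components.
1–2 (8): skip — 1 and 2 already connected.
3–4 (9): add — endpoints in different components.
MST edges: 1–3, 2–3, 0–1, 3–5, 3–4; total weight 1+2+3+6+9 = 21.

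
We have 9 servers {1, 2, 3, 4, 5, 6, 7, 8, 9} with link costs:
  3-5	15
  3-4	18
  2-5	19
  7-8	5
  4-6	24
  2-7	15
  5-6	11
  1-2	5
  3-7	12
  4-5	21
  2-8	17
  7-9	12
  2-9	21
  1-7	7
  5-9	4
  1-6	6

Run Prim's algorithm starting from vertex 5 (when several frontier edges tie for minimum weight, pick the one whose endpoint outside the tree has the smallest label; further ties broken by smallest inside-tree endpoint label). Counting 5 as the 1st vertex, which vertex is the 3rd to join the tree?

Grow the tree from 5 using Prim:
Step 1: cheapest edge leaving the tree is 5-9 (4); add 9.
Step 2: cheapest edge leaving the tree is 5-6 (11); add 6.
Step 3: cheapest edge leaving the tree is 1-6 (6); add 1.
Step 4: cheapest edge leaving the tree is 1-2 (5); add 2.
Step 5: cheapest edge leaving the tree is 1-7 (7); add 7.
Step 6: cheapest edge leaving the tree is 7-8 (5); add 8.
Step 7: cheapest edge leaving the tree is 3-7 (12); add 3.
Step 8: cheapest edge leaving the tree is 3-4 (18); add 4.
Vertex order: 5, 9, 6, 1, 2, 7, 8, 3, 4. The 3rd vertex is 6.

6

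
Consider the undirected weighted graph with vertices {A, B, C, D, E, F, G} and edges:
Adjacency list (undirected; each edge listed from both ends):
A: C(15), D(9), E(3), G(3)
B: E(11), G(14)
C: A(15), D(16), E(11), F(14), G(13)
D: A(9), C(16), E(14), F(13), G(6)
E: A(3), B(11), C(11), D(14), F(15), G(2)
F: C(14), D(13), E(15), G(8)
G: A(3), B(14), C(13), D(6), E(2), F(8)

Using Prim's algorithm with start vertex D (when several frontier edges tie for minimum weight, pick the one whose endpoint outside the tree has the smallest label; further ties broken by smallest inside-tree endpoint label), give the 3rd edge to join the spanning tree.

A-E

Grow the tree from D using Prim:
Step 1: cheapest edge leaving the tree is D-G (6); add G.
Step 2: cheapest edge leaving the tree is E-G (2); add E.
Step 3: cheapest edge leaving the tree is A-E (3); add A.
Step 4: cheapest edge leaving the tree is F-G (8); add F.
Step 5: cheapest edge leaving the tree is B-E (11); add B.
Step 6: cheapest edge leaving the tree is C-E (11); add C.
The 3rd edge added is A-E.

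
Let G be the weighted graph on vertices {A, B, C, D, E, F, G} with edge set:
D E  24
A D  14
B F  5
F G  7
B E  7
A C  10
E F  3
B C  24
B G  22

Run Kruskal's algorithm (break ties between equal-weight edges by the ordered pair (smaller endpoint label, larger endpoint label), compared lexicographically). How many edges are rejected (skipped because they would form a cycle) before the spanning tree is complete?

2

Kruskal's algorithm — process edges by increasing weight (ties by edge label):
E F (3): add. Components now {A} {B} {C} {D} {E,F} {G}
B F (5): add. Components now {A} {B,E,F} {C} {D} {G}
B E (7): skip — B and E already connected.
F G (7): add. Components now {A} {B,E,F,G} {C} {D}
A C (10): add. Components now {A,C} {B,E,F,G} {D}
A D (14): add. Components now {A,C,D} {B,E,F,G}
B G (22): skip — B and G already connected.
B C (24): add. Components now {A,B,C,D,E,F,G}
Edges rejected before the tree was complete: 2.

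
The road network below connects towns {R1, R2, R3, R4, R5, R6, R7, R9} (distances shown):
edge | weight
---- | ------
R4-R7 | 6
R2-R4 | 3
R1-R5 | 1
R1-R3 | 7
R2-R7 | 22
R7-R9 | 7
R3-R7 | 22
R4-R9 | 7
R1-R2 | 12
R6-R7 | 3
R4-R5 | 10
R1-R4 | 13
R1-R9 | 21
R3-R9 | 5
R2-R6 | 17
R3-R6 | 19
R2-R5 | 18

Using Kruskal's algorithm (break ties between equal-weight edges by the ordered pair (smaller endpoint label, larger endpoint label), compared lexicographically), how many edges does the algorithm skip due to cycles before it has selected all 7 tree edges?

0

Kruskal: consider edges lightest-first.
R1-R5 (1): add — endpoints in different components.
R2-R4 (3): add — endpoints in different components.
R6-R7 (3): add — endpoints in different components.
R3-R9 (5): add — endpoints in different components.
R4-R7 (6): add — endpoints in different components.
R1-R3 (7): add — endpoints in different components.
R4-R9 (7): add — endpoints in different components.
Edges rejected before the tree was complete: 0.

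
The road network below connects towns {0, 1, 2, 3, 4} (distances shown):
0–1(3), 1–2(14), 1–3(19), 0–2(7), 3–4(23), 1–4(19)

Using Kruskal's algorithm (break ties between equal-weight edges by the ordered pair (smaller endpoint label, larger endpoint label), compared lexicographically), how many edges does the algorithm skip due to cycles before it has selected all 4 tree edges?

1

Kruskal: consider edges lightest-first.
0–1 (3): add. Components now {0,1} {2} {3} {4}
0–2 (7): add. Components now {0,1,2} {3} {4}
1–2 (14): skip — 1 and 2 already connected.
1–3 (19): add. Components now {0,1,2,3} {4}
1–4 (19): add. Components now {0,1,2,3,4}
Edges rejected before the tree was complete: 1.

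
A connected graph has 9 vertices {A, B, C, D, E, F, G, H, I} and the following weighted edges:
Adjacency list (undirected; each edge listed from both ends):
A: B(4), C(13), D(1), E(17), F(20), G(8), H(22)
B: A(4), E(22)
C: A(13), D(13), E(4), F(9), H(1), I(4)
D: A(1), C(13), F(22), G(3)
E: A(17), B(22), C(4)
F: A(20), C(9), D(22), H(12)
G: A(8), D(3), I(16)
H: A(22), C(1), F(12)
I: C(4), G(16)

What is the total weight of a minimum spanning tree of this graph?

39

Kruskal's algorithm — process edges by increasing weight (ties by edge label):
A–D (1): add — endpoints in different components.
C–H (1): add — endpoints in different components.
D–G (3): add — endpoints in different components.
A–B (4): add — endpoints in different components.
C–E (4): add — endpoints in different components.
C–I (4): add — endpoints in different components.
A–G (8): skip — A and G already connected.
C–F (9): add — endpoints in different components.
F–H (12): skip — F and H already connected.
A–C (13): add — endpoints in different components.
MST edges: A–D, C–H, D–G, A–B, C–E, C–I, C–F, A–C; total weight 1+1+3+4+4+4+9+13 = 39.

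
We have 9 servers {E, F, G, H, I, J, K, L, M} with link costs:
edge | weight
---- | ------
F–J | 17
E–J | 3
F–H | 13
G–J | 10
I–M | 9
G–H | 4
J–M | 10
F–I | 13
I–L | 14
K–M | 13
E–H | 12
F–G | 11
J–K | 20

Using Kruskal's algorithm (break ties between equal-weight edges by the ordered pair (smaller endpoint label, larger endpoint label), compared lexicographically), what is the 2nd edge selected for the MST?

Kruskal: consider edges lightest-first.
E–J (3): add — endpoints in different components.
G–H (4): add — endpoints in different components.
I–M (9): add — endpoints in different components.
G–J (10): add — endpoints in different components.
J–M (10): add — endpoints in different components.
F–G (11): add — endpoints in different components.
E–H (12): skip — E and H already connected.
F–H (13): skip — F and H already connected.
F–I (13): skip — F and I already connected.
K–M (13): add — endpoints in different components.
I–L (14): add — endpoints in different components.
The 2nd edge added is G–H.

G-H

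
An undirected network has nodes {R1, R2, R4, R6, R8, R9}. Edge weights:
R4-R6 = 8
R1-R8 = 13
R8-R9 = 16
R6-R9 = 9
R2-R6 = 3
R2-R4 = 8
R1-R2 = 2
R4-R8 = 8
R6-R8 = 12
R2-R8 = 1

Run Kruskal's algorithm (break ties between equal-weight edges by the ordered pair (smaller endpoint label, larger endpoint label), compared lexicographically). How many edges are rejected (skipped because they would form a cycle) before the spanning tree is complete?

2

Kruskal: consider edges lightest-first.
R2-R8 (1): add — endpoints in different components.
R1-R2 (2): add — endpoints in different components.
R2-R6 (3): add — endpoints in different components.
R2-R4 (8): add — endpoints in different components.
R4-R6 (8): skip — R6 and R4 already connected.
R4-R8 (8): skip — R4 and R8 already connected.
R6-R9 (9): add — endpoints in different components.
Edges rejected before the tree was complete: 2.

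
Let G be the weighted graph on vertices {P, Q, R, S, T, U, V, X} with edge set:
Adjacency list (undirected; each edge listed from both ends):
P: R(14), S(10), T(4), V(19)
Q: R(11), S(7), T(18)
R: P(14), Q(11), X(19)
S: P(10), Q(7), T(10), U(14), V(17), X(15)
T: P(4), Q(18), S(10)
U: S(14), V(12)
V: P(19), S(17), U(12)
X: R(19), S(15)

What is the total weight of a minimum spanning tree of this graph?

Sort edges by weight, then run Kruskal:
P-T (4): add — endpoints in different components.
Q-S (7): add — endpoints in different components.
P-S (10): add — endpoints in different components.
S-T (10): skip — S and T already connected.
Q-R (11): add — endpoints in different components.
U-V (12): add — endpoints in different components.
P-R (14): skip — R and P already connected.
S-U (14): add — endpoints in different components.
S-X (15): add — endpoints in different components.
MST edges: P-T, Q-S, P-S, Q-R, U-V, S-U, S-X; total weight 4+7+10+11+12+14+15 = 73.

73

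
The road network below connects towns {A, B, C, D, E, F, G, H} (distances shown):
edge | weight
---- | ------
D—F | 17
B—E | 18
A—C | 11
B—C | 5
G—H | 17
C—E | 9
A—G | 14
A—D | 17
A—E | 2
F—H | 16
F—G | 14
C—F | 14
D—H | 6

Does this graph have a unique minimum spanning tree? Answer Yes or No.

Kruskal: consider edges lightest-first.
A—E (2): add — endpoints in different components.
B—C (5): add — endpoints in different components.
D—H (6): add — endpoints in different components.
C—E (9): add — endpoints in different components.
A—C (11): skip — A and C already connected.
A—G (14): add — endpoints in different components.
C—F (14): add — endpoints in different components.
F—G (14): skip — F and G already connected.
F—H (16): add — endpoints in different components.
Non-tree edge F—G has weight 14, equal to the heaviest edge on its tree cycle — swapping gives another MST of the same weight. Not unique.

No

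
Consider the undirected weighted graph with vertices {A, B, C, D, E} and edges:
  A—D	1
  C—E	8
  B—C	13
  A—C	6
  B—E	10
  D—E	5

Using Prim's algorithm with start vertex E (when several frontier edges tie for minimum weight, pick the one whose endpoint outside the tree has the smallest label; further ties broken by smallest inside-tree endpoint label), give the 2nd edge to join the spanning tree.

Prim's algorithm from E:
Step 1: cheapest edge leaving the tree is D—E (5); add D.
Step 2: cheapest edge leaving the tree is A—D (1); add A.
Step 3: cheapest edge leaving the tree is A—C (6); add C.
Step 4: cheapest edge leaving the tree is B—E (10); add B.
The 2nd edge added is A—D.

A-D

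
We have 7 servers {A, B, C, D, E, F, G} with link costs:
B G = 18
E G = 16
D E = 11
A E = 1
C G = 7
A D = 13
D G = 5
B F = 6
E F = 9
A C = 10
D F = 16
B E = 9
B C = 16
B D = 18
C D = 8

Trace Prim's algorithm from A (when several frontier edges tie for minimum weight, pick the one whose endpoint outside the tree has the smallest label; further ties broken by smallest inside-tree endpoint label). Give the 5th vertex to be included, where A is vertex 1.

Grow the tree from A using Prim:
Step 1: cheapest edge leaving the tree is A E (1); add E.
Step 2: cheapest edge leaving the tree is B E (9); add B.
Step 3: cheapest edge leaving the tree is B F (6); add F.
Step 4: cheapest edge leaving the tree is A C (10); add C.
Step 5: cheapest edge leaving the tree is C G (7); add G.
Step 6: cheapest edge leaving the tree is D G (5); add D.
Vertex order: A, E, B, F, C, G, D. The 5th vertex is C.

C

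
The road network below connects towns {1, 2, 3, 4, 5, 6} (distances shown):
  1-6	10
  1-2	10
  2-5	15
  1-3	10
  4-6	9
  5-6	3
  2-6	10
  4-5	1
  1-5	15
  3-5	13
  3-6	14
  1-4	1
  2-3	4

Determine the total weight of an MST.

Kruskal's algorithm — process edges by increasing weight (ties by edge label):
1-4 (1): add. Components now {1,4} {2} {3} {5} {6}
4-5 (1): add. Components now {1,4,5} {2} {3} {6}
5-6 (3): add. Components now {1,4,5,6} {2} {3}
2-3 (4): add. Components now {1,4,5,6} {2,3}
4-6 (9): skip — 4 and 6 already connected.
1-2 (10): add. Components now {1,2,3,4,5,6}
MST edges: 1-4, 4-5, 5-6, 2-3, 1-2; total weight 1+1+3+4+10 = 19.

19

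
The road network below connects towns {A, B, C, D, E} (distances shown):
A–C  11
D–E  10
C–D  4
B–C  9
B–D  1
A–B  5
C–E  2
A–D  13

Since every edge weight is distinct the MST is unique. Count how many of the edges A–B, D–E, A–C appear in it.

1

Kruskal's algorithm — process edges by increasing weight (ties by edge label):
B–D (1): add — endpoints in different components.
C–E (2): add — endpoints in different components.
C–D (4): add — endpoints in different components.
A–B (5): add — endpoints in different components.
MST edge set: {B–D, C–E, C–D, A–B}.
Of the listed edges, {A–B} are in the MST → 1.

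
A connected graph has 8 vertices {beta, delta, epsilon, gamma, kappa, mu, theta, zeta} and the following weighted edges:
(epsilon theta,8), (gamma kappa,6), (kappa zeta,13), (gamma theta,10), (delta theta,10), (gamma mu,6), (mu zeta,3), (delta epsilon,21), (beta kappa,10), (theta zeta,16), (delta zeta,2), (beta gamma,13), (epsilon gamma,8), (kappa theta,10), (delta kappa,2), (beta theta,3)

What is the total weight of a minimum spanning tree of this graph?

32

Sort edges by weight, then run Kruskal:
delta kappa (2): add — endpoints in different components.
delta zeta (2): add — endpoints in different components.
beta theta (3): add — endpoints in different components.
mu zeta (3): add — endpoints in different components.
gamma kappa (6): add — endpoints in different components.
gamma mu (6): skip — gamma and mu already connected.
epsilon gamma (8): add — endpoints in different components.
epsilon theta (8): add — endpoints in different components.
MST edges: delta kappa, delta zeta, beta theta, mu zeta, gamma kappa, epsilon gamma, epsilon theta; total weight 2+2+3+3+6+8+8 = 32.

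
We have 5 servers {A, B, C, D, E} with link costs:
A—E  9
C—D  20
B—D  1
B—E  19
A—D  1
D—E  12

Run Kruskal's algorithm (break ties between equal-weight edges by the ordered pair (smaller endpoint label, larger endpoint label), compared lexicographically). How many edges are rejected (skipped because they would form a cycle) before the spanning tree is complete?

Sort edges by weight, then run Kruskal:
A—D (1): add — endpoints in different components.
B—D (1): add — endpoints in different components.
A—E (9): add — endpoints in different components.
D—E (12): skip — D and E already connected.
B—E (19): skip — B and E already connected.
C—D (20): add — endpoints in different components.
Edges rejected before the tree was complete: 2.

2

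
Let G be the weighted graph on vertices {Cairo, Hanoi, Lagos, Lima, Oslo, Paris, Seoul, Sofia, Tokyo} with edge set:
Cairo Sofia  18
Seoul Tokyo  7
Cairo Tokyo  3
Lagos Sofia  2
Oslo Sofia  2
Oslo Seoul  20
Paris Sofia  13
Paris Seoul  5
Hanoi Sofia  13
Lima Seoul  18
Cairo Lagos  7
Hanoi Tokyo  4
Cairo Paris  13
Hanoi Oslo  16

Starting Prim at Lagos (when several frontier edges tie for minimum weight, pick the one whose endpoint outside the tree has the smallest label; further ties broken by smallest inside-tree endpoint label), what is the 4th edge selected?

Cairo-Tokyo

Prim's algorithm from Lagos:
Step 1: frontier [Lagos Sofia 2, Cairo Lagos 7] → take Lagos Sofia (2); add Sofia.
Step 2: frontier [Cairo Lagos 7, Oslo Sofia 2, Hanoi Sofia 13, Paris Sofia 13, Cairo Sofia 18] → take Oslo Sofia (2); add Oslo.
Step 3: frontier [Cairo Lagos 7, Hanoi Oslo 16, Oslo Seoul 20, Hanoi Sofia 13, Paris Sofia 13, Cairo Sofia 18] → take Cairo Lagos (7); add Cairo.
Step 4: frontier [Cairo Tokyo 3, Cairo Paris 13, Hanoi Oslo 16, Oslo Seoul 20, Hanoi Sofia 13, Paris Sofia 13] → take Cairo Tokyo (3); add Tokyo.
Step 5: frontier [Cairo Paris 13, Hanoi Oslo 16, Oslo Seoul 20, Hanoi Sofia 13, Paris Sofia 13, Hanoi Tokyo 4, Seoul Tokyo 7] → take Hanoi Tokyo (4); add Hanoi.
Step 6: frontier [Cairo Paris 13, Oslo Seoul 20, Paris Sofia 13, Seoul Tokyo 7] → take Seoul Tokyo (7); add Seoul.
Step 7: frontier [Cairo Paris 13, Paris Seoul 5, Lima Seoul 18, Paris Sofia 13] → take Paris Seoul (5); add Paris.
Step 8: frontier [Lima Seoul 18] → take Lima Seoul (18); add Lima.
The 4th edge added is Cairo Tokyo.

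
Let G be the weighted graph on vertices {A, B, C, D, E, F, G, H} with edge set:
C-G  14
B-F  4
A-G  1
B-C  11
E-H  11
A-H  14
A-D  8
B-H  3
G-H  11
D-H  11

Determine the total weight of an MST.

Prim's algorithm from A:
Step 1: cheapest edge leaving the tree is A-G (1); add G.
Step 2: cheapest edge leaving the tree is A-D (8); add D.
Step 3: cheapest edge leaving the tree is D-H (11); add H.
Step 4: cheapest edge leaving the tree is B-H (3); add B.
Step 5: cheapest edge leaving the tree is B-F (4); add F.
Step 6: cheapest edge leaving the tree is B-C (11); add C.
Step 7: cheapest edge leaving the tree is E-H (11); add E.
MST edges: A-G, A-D, D-H, B-H, B-F, B-C, E-H; total weight 1+8+11+3+4+11+11 = 49.

49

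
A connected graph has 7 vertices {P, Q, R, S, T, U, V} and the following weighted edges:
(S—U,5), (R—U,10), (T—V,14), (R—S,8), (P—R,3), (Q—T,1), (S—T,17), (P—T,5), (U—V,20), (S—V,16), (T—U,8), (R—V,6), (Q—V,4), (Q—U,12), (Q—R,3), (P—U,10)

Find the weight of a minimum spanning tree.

Kruskal's algorithm — process edges by increasing weight (ties by edge label):
Q—T (1): add — endpoints in different components.
P—R (3): add — endpoints in different components.
Q—R (3): add — endpoints in different components.
Q—V (4): add — endpoints in different components.
P—T (5): skip — P and T already connected.
S—U (5): add — endpoints in different components.
R—V (6): skip — V and R already connected.
R—S (8): add — endpoints in different components.
MST edges: Q—T, P—R, Q—R, Q—V, S—U, R—S; total weight 1+3+3+4+5+8 = 24.

24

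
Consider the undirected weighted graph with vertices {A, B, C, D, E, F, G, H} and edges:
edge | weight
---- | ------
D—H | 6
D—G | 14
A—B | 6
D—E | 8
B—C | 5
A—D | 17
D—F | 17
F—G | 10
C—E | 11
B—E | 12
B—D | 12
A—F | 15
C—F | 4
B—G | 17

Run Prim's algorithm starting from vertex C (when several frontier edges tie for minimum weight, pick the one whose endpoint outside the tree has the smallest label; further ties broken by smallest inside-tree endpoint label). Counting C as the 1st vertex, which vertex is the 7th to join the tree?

D

Prim, starting at C.
Step 1: frontier [C—F 4, B—C 5, C—E 11] → take C—F (4); add F.
Step 2: frontier [B—C 5, C—E 11, F—G 10, A—F 15, D—F 17] → take B—C (5); add B.
Step 3: frontier [A—B 6, B—D 12, B—E 12, B—G 17, C—E 11, F—G 10, A—F 15, D—F 17] → take A—B (6); add A.
Step 4: frontier [A—D 17, B—D 12, B—E 12, B—G 17, C—E 11, F—G 10, D—F 17] → take F—G (10); add G.
Step 5: frontier [A—D 17, B—D 12, B—E 12, C—E 11, D—F 17, D—G 14] → take C—E (11); add E.
Step 6: frontier [A—D 17, B—D 12, D—E 8, D—F 17, D—G 14] → take D—E (8); add D.
Step 7: frontier [D—H 6] → take D—H (6); add H.
Vertex order: C, F, B, A, G, E, D, H. The 7th vertex is D.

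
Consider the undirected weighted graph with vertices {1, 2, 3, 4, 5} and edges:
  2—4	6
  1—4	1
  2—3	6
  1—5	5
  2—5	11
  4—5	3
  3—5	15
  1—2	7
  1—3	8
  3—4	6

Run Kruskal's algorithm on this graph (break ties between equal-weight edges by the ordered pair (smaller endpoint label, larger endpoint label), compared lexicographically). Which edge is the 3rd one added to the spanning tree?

2-3

Kruskal: consider edges lightest-first.
1—4 (1): add. Components now {1,4} {2} {3} {5}
4—5 (3): add. Components now {1,4,5} {2} {3}
1—5 (5): skip — 1 and 5 already connected.
2—3 (6): add. Components now {1,4,5} {2,3}
2—4 (6): add. Components now {1,2,3,4,5}
The 3rd edge added is 2—3.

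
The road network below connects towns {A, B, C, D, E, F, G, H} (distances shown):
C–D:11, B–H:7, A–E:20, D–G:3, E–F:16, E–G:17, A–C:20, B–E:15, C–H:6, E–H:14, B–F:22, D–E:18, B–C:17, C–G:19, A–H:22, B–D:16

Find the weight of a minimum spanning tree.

77

Grow the tree from H using Prim:
Step 1: cheapest edge leaving the tree is C–H (6); add C.
Step 2: cheapest edge leaving the tree is B–H (7); add B.
Step 3: cheapest edge leaving the tree is C–D (11); add D.
Step 4: cheapest edge leaving the tree is D–G (3); add G.
Step 5: cheapest edge leaving the tree is E–H (14); add E.
Step 6: cheapest edge leaving the tree is E–F (16); add F.
Step 7: cheapest edge leaving the tree is A–C (20); add A.
MST edges: C–H, B–H, C–D, D–G, E–H, E–F, A–C; total weight 6+7+11+3+14+16+20 = 77.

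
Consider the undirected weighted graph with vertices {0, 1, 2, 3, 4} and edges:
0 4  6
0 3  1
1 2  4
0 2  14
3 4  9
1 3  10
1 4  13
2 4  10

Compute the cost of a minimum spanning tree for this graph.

Sort edges by weight, then run Kruskal:
0 3 (1): add. Components now {0,3} {1} {2} {4}
1 2 (4): add. Components now {0,3} {1,2} {4}
0 4 (6): add. Components now {0,3,4} {1,2}
3 4 (9): skip — 3 and 4 already connected.
1 3 (10): add. Components now {0,1,2,3,4}
MST edges: 0 3, 1 2, 0 4, 1 3; total weight 1+4+6+10 = 21.

21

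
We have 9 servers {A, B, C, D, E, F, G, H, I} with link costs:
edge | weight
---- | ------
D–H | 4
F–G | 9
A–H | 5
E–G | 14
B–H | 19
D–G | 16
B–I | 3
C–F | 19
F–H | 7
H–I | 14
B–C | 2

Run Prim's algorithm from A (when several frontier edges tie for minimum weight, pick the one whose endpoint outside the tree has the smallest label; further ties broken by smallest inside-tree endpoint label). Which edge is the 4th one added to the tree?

Prim's algorithm from A:
Step 1: cheapest edge leaving the tree is A–H (5); add H.
Step 2: cheapest edge leaving the tree is D–H (4); add D.
Step 3: cheapest edge leaving the tree is F–H (7); add F.
Step 4: cheapest edge leaving the tree is F–G (9); add G.
Step 5: cheapest edge leaving the tree is E–G (14); add E.
Step 6: cheapest edge leaving the tree is H–I (14); add I.
Step 7: cheapest edge leaving the tree is B–I (3); add B.
Step 8: cheapest edge leaving the tree is B–C (2); add C.
The 4th edge added is F–G.

F-G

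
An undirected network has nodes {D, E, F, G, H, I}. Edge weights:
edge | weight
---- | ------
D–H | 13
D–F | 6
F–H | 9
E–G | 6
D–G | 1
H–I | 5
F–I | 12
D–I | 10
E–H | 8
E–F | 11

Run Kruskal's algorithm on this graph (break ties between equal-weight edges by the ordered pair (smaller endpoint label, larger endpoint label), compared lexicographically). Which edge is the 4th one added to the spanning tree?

Kruskal's algorithm — process edges by increasing weight (ties by edge label):
D–G (1): add. Components now {D,G} {E} {F} {H} {I}
H–I (5): add. Components now {D,G} {E} {F} {H,I}
D–F (6): add. Components now {D,F,G} {E} {H,I}
E–G (6): add. Components now {D,E,F,G} {H,I}
E–H (8): add. Components now {D,E,F,G,H,I}
The 4th edge added is E–G.

E-G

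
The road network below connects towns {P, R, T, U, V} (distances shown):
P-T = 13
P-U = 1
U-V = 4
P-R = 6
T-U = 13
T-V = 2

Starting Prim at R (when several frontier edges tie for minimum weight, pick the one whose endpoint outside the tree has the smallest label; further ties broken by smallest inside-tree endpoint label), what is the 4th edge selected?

T-V

Prim, starting at R.
Step 1: cheapest edge leaving the tree is P-R (6); add P.
Step 2: cheapest edge leaving the tree is P-U (1); add U.
Step 3: cheapest edge leaving the tree is U-V (4); add V.
Step 4: cheapest edge leaving the tree is T-V (2); add T.
The 4th edge added is T-V.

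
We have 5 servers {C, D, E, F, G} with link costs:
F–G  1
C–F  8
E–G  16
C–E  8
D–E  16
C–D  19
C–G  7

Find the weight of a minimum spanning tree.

32

Kruskal's algorithm — process edges by increasing weight (ties by edge label):
F–G (1): add — endpoints in different components.
C–G (7): add — endpoints in different components.
C–E (8): add — endpoints in different components.
C–F (8): skip — C and F already connected.
D–E (16): add — endpoints in different components.
MST edges: F–G, C–G, C–E, D–E; total weight 1+7+8+16 = 32.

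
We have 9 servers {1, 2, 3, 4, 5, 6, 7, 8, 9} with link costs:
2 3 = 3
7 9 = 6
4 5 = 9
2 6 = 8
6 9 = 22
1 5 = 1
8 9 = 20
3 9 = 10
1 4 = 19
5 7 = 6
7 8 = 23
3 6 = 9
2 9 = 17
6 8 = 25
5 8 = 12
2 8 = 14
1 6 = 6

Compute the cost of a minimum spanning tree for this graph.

Grow the tree from 1 using Prim:
Step 1: cheapest edge leaving the tree is 1 5 (1); add 5.
Step 2: cheapest edge leaving the tree is 1 6 (6); add 6.
Step 3: cheapest edge leaving the tree is 5 7 (6); add 7.
Step 4: cheapest edge leaving the tree is 7 9 (6); add 9.
Step 5: cheapest edge leaving the tree is 2 6 (8); add 2.
Step 6: cheapest edge leaving the tree is 2 3 (3); add 3.
Step 7: cheapest edge leaving the tree is 4 5 (9); add 4.
Step 8: cheapest edge leaving the tree is 5 8 (12); add 8.
MST edges: 1 5, 1 6, 5 7, 7 9, 2 6, 2 3, 4 5, 5 8; total weight 1+6+6+6+8+3+9+12 = 51.

51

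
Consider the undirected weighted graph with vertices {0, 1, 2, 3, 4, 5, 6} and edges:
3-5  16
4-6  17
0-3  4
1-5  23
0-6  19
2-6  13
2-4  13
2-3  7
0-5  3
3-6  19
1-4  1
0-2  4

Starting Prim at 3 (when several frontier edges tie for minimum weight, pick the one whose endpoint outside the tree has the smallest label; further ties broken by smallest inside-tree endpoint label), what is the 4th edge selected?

2-4

Prim's algorithm from 3:
Step 1: frontier [0-3 4, 2-3 7, 3-5 16, 3-6 19] → take 0-3 (4); add 0.
Step 2: frontier [0-5 3, 0-2 4, 0-6 19, 2-3 7, 3-5 16, 3-6 19] → take 0-5 (3); add 5.
Step 3: frontier [0-2 4, 0-6 19, 2-3 7, 3-6 19, 1-5 23] → take 0-2 (4); add 2.
Step 4: frontier [0-6 19, 2-4 13, 2-6 13, 3-6 19, 1-5 23] → take 2-4 (13); add 4.
Step 5: frontier [0-6 19, 2-6 13, 3-6 19, 1-4 1, 4-6 17, 1-5 23] → take 1-4 (1); add 1.
Step 6: frontier [0-6 19, 2-6 13, 3-6 19, 4-6 17] → take 2-6 (13); add 6.
The 4th edge added is 2-4.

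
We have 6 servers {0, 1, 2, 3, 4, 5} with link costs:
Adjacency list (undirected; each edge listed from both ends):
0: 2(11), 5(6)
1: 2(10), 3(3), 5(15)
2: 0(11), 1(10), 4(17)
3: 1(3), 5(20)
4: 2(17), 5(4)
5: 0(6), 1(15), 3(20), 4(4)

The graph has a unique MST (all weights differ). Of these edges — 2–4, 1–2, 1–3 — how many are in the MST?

Kruskal's algorithm — process edges by increasing weight (ties by edge label):
1–3 (3): add. Components now {0} {1,3} {2} {4} {5}
4–5 (4): add. Components now {0} {1,3} {2} {4,5}
0–5 (6): add. Components now {0,4,5} {1,3} {2}
1–2 (10): add. Components now {0,4,5} {1,2,3}
0–2 (11): add. Components now {0,1,2,3,4,5}
MST edge set: {1–3, 4–5, 0–5, 1–2, 0–2}.
Of the listed edges, {1–2, 1–3} are in the MST → 2.

2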